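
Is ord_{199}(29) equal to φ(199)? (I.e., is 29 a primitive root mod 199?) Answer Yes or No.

No

φ(199) = 199 − 1 = 198 = 2 · 3^2 · 11.
29 is a primitive root mod 199 iff 29^(φ(199)/q) ≢ 1 for every prime q | φ(199), i.e. q ∈ {2, 3, 11}.
29^99 ≡ 1 (mod 199)  [q = 2: ≡ 1 ✗]
29^66 ≡ 106 (mod 199)  [q = 3: ≢ 1 ✓]
29^18 ≡ 62 (mod 199)  [q = 11: ≢ 1 ✓]
The check at q = 2 fails, so 29 generates a proper subgroup.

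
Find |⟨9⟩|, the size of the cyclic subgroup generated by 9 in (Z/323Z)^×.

By Lagrange's theorem, ord_323(9) divides φ(323) = φ(17·19) = (17−1)·(19−1) = 16·18 = 288 = 2^5 · 3^2.
Divisors of 288: 1, 2, 3, 4, 6, 8, 9, 12, 16, 18, 24, 32, 36, 48, 72, 96, 144, 288.
Test each divisor d:
9^1 ≡ 9 (mod 323)
9^2 ≡ 81 (mod 323)
9^3 ≡ 83 (mod 323)
9^4 ≡ 101 (mod 323)
9^6 ≡ 106 (mod 323)
9^8 ≡ 188 (mod 323)
9^9 ≡ 77 (mod 323)
9^12 ≡ 254 (mod 323)
9^16 ≡ 137 (mod 323)
9^18 ≡ 115 (mod 323)
9^24 ≡ 239 (mod 323)
9^32 ≡ 35 (mod 323)
9^36 ≡ 305 (mod 323)
9^48 ≡ 273 (mod 323)
9^72 ≡ 1 (mod 323) ✓
Hence ord(9) = 72.

72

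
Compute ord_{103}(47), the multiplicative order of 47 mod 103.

ord(47) | φ(103) = 103 − 1 = 102 = 2 · 3 · 17.
Divisors of 102: 1, 2, 3, 6, 17, 34, 51, 102.
Check 47^d mod 103 for each divisor in increasing order:
47^1 ≡ 47
47^2 ≡ 46
47^3 ≡ 102
47^6 ≡ 1
The smallest such exponent is 6, so the order of 47 is 6.

6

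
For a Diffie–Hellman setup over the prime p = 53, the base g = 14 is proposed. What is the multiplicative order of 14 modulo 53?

52

Since 14 ∈ (Z/53Z)^×, its order divides φ(53) = 53 − 1 = 52 = 2^2 · 13.
Divisors of 52: 1, 2, 4, 13, 26, 52.
Test each divisor d:
14^1 ≡ 14 (mod 53)
14^2 ≡ 37 (mod 53)
14^4 ≡ 44 (mod 53)
14^13 ≡ 23 (mod 53)
14^26 ≡ 52 (mod 53)
14^52 ≡ 1 (mod 53) ✓
The smallest such exponent is 52, so the order of 14 is 52.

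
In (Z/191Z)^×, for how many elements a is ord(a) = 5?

φ(191) = 191 − 1 = 190 = 2 · 5 · 19.
Since (Z/191Z)^× is cyclic of order 190, the number of elements of order d is φ(d) when d | 190 and 0 otherwise.
5 | 190, and φ(5) = 5 − 1 = 4.

4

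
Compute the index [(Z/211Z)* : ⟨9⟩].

2

Since 9 ∈ (Z/211Z)^×, its order divides φ(211) = 211 − 1 = 210 = 2 · 3 · 5 · 7.
Divisors of 210: 1, 2, 3, 5, 6, 7, 10, 14, 15, 21, 30, 35, 42, 70, 105, 210.
Test each divisor d:
9^1 ≡ 9
9^2 ≡ 81
9^3 ≡ 96
9^5 ≡ 180
9^6 ≡ 143
9^7 ≡ 21
9^10 ≡ 117
9^14 ≡ 19
9^15 ≡ 171
9^21 ≡ 188
9^30 ≡ 123
9^35 ≡ 196
9^42 ≡ 107
9^70 ≡ 14
9^105 ≡ 1
So ord_211(9) = 105, hence |⟨9⟩| = 105.
The index is φ(211) / ord(9) = 210 / 105 = 2.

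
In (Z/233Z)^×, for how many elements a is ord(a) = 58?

28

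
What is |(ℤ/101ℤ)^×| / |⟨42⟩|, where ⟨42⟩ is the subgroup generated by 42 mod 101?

1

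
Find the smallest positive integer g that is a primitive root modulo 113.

3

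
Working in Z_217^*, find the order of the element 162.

15

Since 162 ∈ (Z/217Z)^×, its order divides φ(217) = φ(7·31) = (7−1)·(31−1) = 6·30 = 180 = 2^2 · 3^2 · 5.
Divisors of 180: 1, 2, 3, 4, 5, 6, 9, 10, 12, 15, 18, 20, 30, 36, 45, 60, 90, 180.
Evaluate successive powers at the divisors of 180:
162^1 ≡ 162 (mod 217)
162^2 ≡ 204 (mod 217)
162^3 ≡ 64 (mod 217)
162^4 ≡ 169 (mod 217)
162^5 ≡ 36 (mod 217)
162^6 ≡ 190 (mod 217)
162^9 ≡ 8 (mod 217)
162^10 ≡ 211 (mod 217)
162^12 ≡ 78 (mod 217)
162^15 ≡ 1 (mod 217) ✓
The smallest such exponent is 15, so the order of 162 is 15.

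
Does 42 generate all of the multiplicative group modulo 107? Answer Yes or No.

No

φ(107) = 107 − 1 = 106 = 2 · 53.
Test 42^(106/q) mod 107 for each prime factor q of 106:
42^53 ≡ 1 (mod 107)  [q = 2: ≡ 1 ✗]
42^2 ≡ 52 (mod 107)  [q = 53: ≢ 1 ✓]
42^53 ≡ 1 shows ord(42) | 53, strictly less than φ(107); not a primitive root.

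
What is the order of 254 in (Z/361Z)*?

57

The order of 254 must divide φ(361) = φ(19^2) = 19·(19−1) = 342 = 2 · 3^2 · 19.
Divisors of 342: 1, 2, 3, 6, 9, 18, 19, 38, 57, 114, 171, 342.
Evaluate successive powers at the divisors of 342:
254^1 ≡ 254 (mod 361)
254^2 ≡ 258 (mod 361)
254^3 ≡ 191 (mod 361)
254^6 ≡ 20 (mod 361)
254^9 ≡ 210 (mod 361)
254^18 ≡ 58 (mod 361)
254^19 ≡ 292 (mod 361)
254^38 ≡ 68 (mod 361)
254^57 ≡ 1 (mod 361) ✓
So ord_361(254) = 57.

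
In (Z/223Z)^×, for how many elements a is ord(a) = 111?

φ(223) = 223 − 1 = 222 = 2 · 3 · 37.
Since (Z/223Z)^× is cyclic of order 222, the number of elements of order d is φ(d) when d | 222 and 0 otherwise.
111 = 3 · 37 divides 222, and φ(111) = 72.

72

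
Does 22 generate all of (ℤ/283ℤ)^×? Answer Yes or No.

φ(283) = 283 − 1 = 282 = 2 · 3 · 47.
It suffices to check that the order of 22 is not a proper divisor of 282: compute 22^(282/q) for q ∈ {2, 3, 47}.
22^141 ≡ 282 (mod 283)  [q = 2: ≢ 1 ✓]
22^94 ≡ 44 (mod 283)  [q = 3: ≢ 1 ✓]
22^6 ≡ 199 (mod 283)  [q = 47: ≢ 1 ✓]
None equal 1, so ord_283(22) = 282: 22 is a primitive root.

Yes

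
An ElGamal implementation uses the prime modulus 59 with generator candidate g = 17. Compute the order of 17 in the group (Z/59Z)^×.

29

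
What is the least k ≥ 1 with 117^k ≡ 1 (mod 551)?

The order of 117 must divide φ(551) = φ(19·29) = (19−1)·(29−1) = 18·28 = 504 = 2^3 · 3^2 · 7.
Divisors of 504: 1, 2, 3, 4, 6, 7, 8, 9, 12, 14, 18, 21, 24, 28, 36, 42, 56, 63, 72, 84, 126, 168, 252, 504.
Test each divisor d:
117^1 ≡ 117 (mod 551)
117^2 ≡ 465 (mod 551)
117^3 ≡ 407 (mod 551)
117^4 ≡ 233 (mod 551)
117^6 ≡ 349 (mod 551)
117^7 ≡ 59 (mod 551)
117^8 ≡ 291 (mod 551)
117^9 ≡ 436 (mod 551)
117^12 ≡ 30 (mod 551)
117^14 ≡ 175 (mod 551)
117^18 ≡ 1 (mod 551) ✓
The smallest such exponent is 18, so the order of 117 is 18.

18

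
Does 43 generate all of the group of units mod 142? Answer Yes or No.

No

φ(142) = φ(2)·φ(71) = 1·70 = 70 = 2 · 5 · 7.
43 is a primitive root mod 142 iff 43^(φ(142)/q) ≢ 1 for every prime q | φ(142), i.e. q ∈ {2, 5, 7}.
43^35 ≡ 1 (mod 142)  [q = 2: ≡ 1 ✗]
43^14 ≡ 57 (mod 142)  [q = 5: ≢ 1 ✓]
43^10 ≡ 101 (mod 142)  [q = 7: ≢ 1 ✓]
Since 43^35 ≡ 1, the order of 43 divides 35 < 70, so 43 is not a primitive root.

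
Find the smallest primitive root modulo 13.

φ(13) = 13 − 1 = 12 = 2^2 · 3.
Test candidates g = 2, 3, … against the prime factors q ∈ {2, 3} of φ(13): g is a generator iff g^(12/q) ≢ 1 for every such q.
g = 2: 2^6 ≡ 12; 2^4 ≡ 3 — none is 1, so 2 is a primitive root.
Hence the least primitive root of 13 is 2.

2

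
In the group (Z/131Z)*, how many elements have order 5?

φ(131) = 131 − 1 = 130 = 2 · 5 · 13.
In a cyclic group of order 130, there are φ(d) elements of order d for each divisor d of 130, and zero for non-divisors.
5 | 130, and φ(5) = 5 − 1 = 4.

4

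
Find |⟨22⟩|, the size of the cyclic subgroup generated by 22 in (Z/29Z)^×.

By Lagrange's theorem, ord_29(22) divides φ(29) = 29 − 1 = 28 = 2^2 · 7.
Divisors of 28: 1, 2, 4, 7, 14, 28.
Check 22^d mod 29 for each divisor in increasing order:
22^1 ≡ 22 (mod 29)
22^2 ≡ 20 (mod 29)
22^4 ≡ 23 (mod 29)
22^7 ≡ 28 (mod 29)
22^14 ≡ 1 (mod 29) ✓
So ord_29(22) = 14.

14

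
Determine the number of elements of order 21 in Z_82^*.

0

φ(82) = φ(2)·φ(41) = 1·40 = 40 = 2^3 · 5.
(Z/82Z)^× is cyclic (|G| = 40); a cyclic group of order m has exactly φ(d) elements of each order d | m, and none otherwise.
21 does not divide 40, so no element of (Z/82Z)^× has order 21.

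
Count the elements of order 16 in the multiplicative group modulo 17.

8

φ(17) = 17 − 1 = 16 = 2^4.
(Z/17Z)^× is cyclic (|G| = 16); a cyclic group of order m has exactly φ(d) elements of each order d | m, and none otherwise.
16 = 2^4 divides 16, and φ(16) = 8.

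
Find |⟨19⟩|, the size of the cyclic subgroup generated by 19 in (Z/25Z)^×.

10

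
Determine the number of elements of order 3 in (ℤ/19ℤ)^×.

2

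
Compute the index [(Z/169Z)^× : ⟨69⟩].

2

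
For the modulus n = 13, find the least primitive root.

φ(13) = 13 − 1 = 12 = 2^2 · 3.
g is a primitive root iff g^(12/q) ≢ 1 (mod 13) for each prime q ∈ {2, 3}.
g = 2: 2^6 ≡ 12; 2^4 ≡ 3 — none is 1, so 2 is a primitive root.
So 2 is the smallest generator of (Z/13Z)^×.

2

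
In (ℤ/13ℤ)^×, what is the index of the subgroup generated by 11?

1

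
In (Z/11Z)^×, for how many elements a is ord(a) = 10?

φ(11) = 11 − 1 = 10 = 2 · 5.
(Z/11Z)^× is cyclic (|G| = 10); a cyclic group of order m has exactly φ(d) elements of each order d | m, and none otherwise.
10 = 2 · 5 divides 10, and φ(10) = 4.

4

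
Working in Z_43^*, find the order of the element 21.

7

Since 21 ∈ (Z/43Z)^×, its order divides φ(43) = 43 − 1 = 42 = 2 · 3 · 7.
Divisors of 42: 1, 2, 3, 6, 7, 14, 21, 42.
Evaluate successive powers at the divisors of 42:
21^1 ≡ 21
21^2 ≡ 11
21^3 ≡ 16
21^6 ≡ 41
21^7 ≡ 1
So ord_43(21) = 7.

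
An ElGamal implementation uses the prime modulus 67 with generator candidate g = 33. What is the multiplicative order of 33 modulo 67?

33

ord(33) | φ(67) = 67 − 1 = 66 = 2 · 3 · 11.
Divisors of 66: 1, 2, 3, 6, 11, 22, 33, 66.
Check 33^d mod 67 for each divisor in increasing order:
33^1 ≡ 33 (mod 67)
33^2 ≡ 17 (mod 67)
33^3 ≡ 25 (mod 67)
33^6 ≡ 22 (mod 67)
33^11 ≡ 37 (mod 67)
33^22 ≡ 29 (mod 67)
33^33 ≡ 1 (mod 67) ✓
Therefore the multiplicative order of 33 modulo 67 is 33.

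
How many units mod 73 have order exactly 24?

φ(73) = 73 − 1 = 72 = 2^3 · 3^2.
Since (Z/73Z)^× is cyclic of order 72, the number of elements of order d is φ(d) when d | 72 and 0 otherwise.
24 = 2^3 · 3 divides 72, and φ(24) = 8.

8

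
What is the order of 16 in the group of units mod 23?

11

ord(16) | φ(23) = 23 − 1 = 22 = 2 · 11.
Divisors of 22: 1, 2, 11, 22.
Evaluate successive powers at the divisors of 22:
16^1 ≡ 16 (mod 23)
16^2 ≡ 3 (mod 23)
16^11 ≡ 1 (mod 23) ✓
The smallest such exponent is 11, so the order of 16 is 11.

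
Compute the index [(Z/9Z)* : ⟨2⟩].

ord(2) | φ(9) = φ(3^2) = 3·(3−1) = 6 = 2 · 3.
Divisors of 6: 1, 2, 3, 6.
Check 2^d mod 9 for each divisor in increasing order:
2^1 ≡ 2 (mod 9)
2^2 ≡ 4 (mod 9)
2^3 ≡ 8 (mod 9)
2^6 ≡ 1 (mod 9) ✓
So ord_9(2) = 6, hence |⟨2⟩| = 6.
[(Z/9Z)^× : ⟨2⟩] = 6/6 = 1.

1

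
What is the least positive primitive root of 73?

φ(73) = 73 − 1 = 72 = 2^3 · 3^2.
g is a primitive root iff g^(72/q) ≢ 1 (mod 73) for each prime q ∈ {2, 3}.
g = 2: 2^36 ≡ 1 — hits 1, so not a primitive root.
g = 3: 3^36 ≡ 1 — hits 1, so not a primitive root.
g = 4: 4^36 ≡ 1 — hits 1, so not a primitive root.
g = 5: 5^36 ≡ 72; 5^24 ≡ 8 — none is 1, so 5 is a primitive root.
The smallest primitive root modulo 73 is 5.

5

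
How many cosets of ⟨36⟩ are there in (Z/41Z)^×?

2

By Lagrange's theorem, ord_41(36) divides φ(41) = 41 − 1 = 40 = 2^3 · 5.
Divisors of 40: 1, 2, 4, 5, 8, 10, 20, 40.
Check 36^d mod 41 for each divisor in increasing order:
36^1 ≡ 36 (mod 41)
36^2 ≡ 25 (mod 41)
36^4 ≡ 10 (mod 41)
36^5 ≡ 32 (mod 41)
36^8 ≡ 18 (mod 41)
36^10 ≡ 40 (mod 41)
36^20 ≡ 1 (mod 41) ✓
Thus |⟨36⟩| = ord(36) = 20.
The index is φ(41) / ord(36) = 40 / 20 = 2.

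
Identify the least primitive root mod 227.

2

φ(227) = 227 − 1 = 226 = 2 · 113.
g is a primitive root iff g^(226/q) ≢ 1 (mod 227) for each prime q ∈ {2, 113}.
g = 2: 2^113 ≡ 226; 2^2 ≡ 4 — none is 1, so 2 is a primitive root.
So 2 is the smallest generator of (Z/227Z)^×.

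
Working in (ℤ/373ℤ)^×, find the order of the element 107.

93

ord(107) | φ(373) = 373 − 1 = 372 = 2^2 · 3 · 31.
Divisors of 372: 1, 2, 3, 4, 6, 12, 31, 62, 93, 124, 186, 372.
Evaluate successive powers at the divisors of 372:
107^1 ≡ 107
107^2 ≡ 259
107^3 ≡ 111
107^4 ≡ 314
107^6 ≡ 12
107^12 ≡ 144
107^31 ≡ 284
107^62 ≡ 88
107^93 ≡ 1
The smallest such exponent is 93, so the order of 107 is 93.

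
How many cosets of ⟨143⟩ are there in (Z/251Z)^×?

ord(143) | φ(251) = 251 − 1 = 250 = 2 · 5^3.
Divisors of 250: 1, 2, 5, 10, 25, 50, 125, 250.
Check 143^d mod 251 for each divisor in increasing order:
143^1 ≡ 143
143^2 ≡ 118
143^5 ≡ 200
143^10 ≡ 91
143^25 ≡ 102
143^50 ≡ 113
143^125 ≡ 250
143^250 ≡ 1
Thus |⟨143⟩| = ord(143) = 250.
The index is φ(251) / ord(143) = 250 / 250 = 1.

1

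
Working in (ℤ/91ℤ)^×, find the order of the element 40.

ord(40) | φ(91) = φ(7·13) = (7−1)·(13−1) = 6·12 = 72 = 2^3 · 3^2.
Divisors of 72: 1, 2, 3, 4, 6, 8, 9, 12, 18, 24, 36, 72.
Test each divisor d:
40^1 ≡ 40 (mod 91)
40^2 ≡ 53 (mod 91)
40^3 ≡ 27 (mod 91)
40^4 ≡ 79 (mod 91)
40^6 ≡ 1 (mod 91) ✓
Therefore the multiplicative order of 40 modulo 91 is 6.

6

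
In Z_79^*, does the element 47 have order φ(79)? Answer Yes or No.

φ(79) = 79 − 1 = 78 = 2 · 3 · 13.
47 is a primitive root mod 79 iff 47^(φ(79)/q) ≢ 1 for every prime q | φ(79), i.e. q ∈ {2, 3, 13}.
47^39 ≡ 78 (mod 79)  [q = 2: ≢ 1 ✓]
47^26 ≡ 55 (mod 79)  [q = 3: ≢ 1 ✓]
47^6 ≡ 52 (mod 79)  [q = 13: ≢ 1 ✓]
All checks pass, so 47 has order 78 and is a primitive root modulo 79.

Yes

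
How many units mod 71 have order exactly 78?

0

φ(71) = 71 − 1 = 70 = 2 · 5 · 7.
(Z/71Z)^× is cyclic (|G| = 70); a cyclic group of order m has exactly φ(d) elements of each order d | m, and none otherwise.
Since 78 ∤ 70, the count is 0.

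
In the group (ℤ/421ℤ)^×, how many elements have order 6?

φ(421) = 421 − 1 = 420 = 2^2 · 3 · 5 · 7.
In a cyclic group of order 420, there are φ(d) elements of order d for each divisor d of 420, and zero for non-divisors.
6 = 2 · 3 divides 420, and φ(6) = 2.

2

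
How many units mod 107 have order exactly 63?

0

φ(107) = 107 − 1 = 106 = 2 · 53.
In a cyclic group of order 106, there are φ(d) elements of order d for each divisor d of 106, and zero for non-divisors.
63 does not divide 106, so no element of (Z/107Z)^× has order 63.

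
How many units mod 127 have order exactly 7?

φ(127) = 127 − 1 = 126 = 2 · 3^2 · 7.
(Z/127Z)^× is cyclic (|G| = 126); a cyclic group of order m has exactly φ(d) elements of each order d | m, and none otherwise.
7 | 126, and φ(7) = 7 − 1 = 6.

6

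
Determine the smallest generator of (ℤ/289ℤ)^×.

φ(289) = φ(17^2) = 17·(17−1) = 272 = 2^4 · 17.
Test candidates g = 2, 3, … against the prime factors q ∈ {2, 17} of φ(289): g is a generator iff g^(272/q) ≢ 1 for every such q.
g = 2: 2^136 ≡ 1 — hits 1, so not a primitive root.
g = 3: 3^136 ≡ 288; 3^16 ≡ 171 — none is 1, so 3 is a primitive root.
Hence the least primitive root of 289 is 3.

3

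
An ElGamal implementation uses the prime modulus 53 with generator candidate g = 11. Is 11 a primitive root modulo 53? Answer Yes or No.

No

φ(53) = 53 − 1 = 52 = 2^2 · 13.
11 is a primitive root mod 53 iff 11^(φ(53)/q) ≢ 1 for every prime q | φ(53), i.e. q ∈ {2, 13}.
11^26 ≡ 1 (mod 53)  [q = 2: ≡ 1 ✗]
11^4 ≡ 13 (mod 53)  [q = 13: ≢ 1 ✓]
Since 11^26 ≡ 1, the order of 11 divides 26 < 52, so 11 is not a primitive root.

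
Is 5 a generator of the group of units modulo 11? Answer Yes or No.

φ(11) = 11 − 1 = 10 = 2 · 5.
Test 5^(10/q) mod 11 for each prime factor q of 10:
5^5 ≡ 1 (mod 11)  [q = 2: ≡ 1 ✗]
5^2 ≡ 3 (mod 11)  [q = 5: ≢ 1 ✓]
The check at q = 2 fails, so 5 generates a proper subgroup.

No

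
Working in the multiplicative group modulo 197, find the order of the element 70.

Since 70 ∈ (Z/197Z)^×, its order divides φ(197) = 197 − 1 = 196 = 2^2 · 7^2.
Divisors of 196: 1, 2, 4, 7, 14, 28, 49, 98, 196.
Test each divisor d:
70^1 ≡ 70 (mod 197)
70^2 ≡ 172 (mod 197)
70^4 ≡ 34 (mod 197)
70^7 ≡ 191 (mod 197)
70^14 ≡ 36 (mod 197)
70^28 ≡ 114 (mod 197)
70^49 ≡ 1 (mod 197) ✓
The smallest such exponent is 49, so the order of 70 is 49.

49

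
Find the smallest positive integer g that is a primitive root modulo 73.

φ(73) = 73 − 1 = 72 = 2^3 · 3^2.
g is a primitive root iff g^(72/q) ≢ 1 (mod 73) for each prime q ∈ {2, 3}.
g = 2: 2^36 ≡ 1 — hits 1, so not a primitive root.
g = 3: 3^36 ≡ 1 — hits 1, so not a primitive root.
g = 4: 4^36 ≡ 1 — hits 1, so not a primitive root.
g = 5: 5^36 ≡ 72; 5^24 ≡ 8 — none is 1, so 5 is a primitive root.
The smallest primitive root modulo 73 is 5.

5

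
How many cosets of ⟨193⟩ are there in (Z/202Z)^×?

Since 193 ∈ (Z/202Z)^×, its order divides φ(202) = φ(2)·φ(101) = 1·100 = 100 = 2^2 · 5^2.
Divisors of 100: 1, 2, 4, 5, 10, 20, 25, 50, 100.
Compute 193^d (mod 202) for the divisors d until we hit 1:
193^1 ≡ 193 (mod 202)
193^2 ≡ 81 (mod 202)
193^4 ≡ 97 (mod 202)
193^5 ≡ 137 (mod 202)
193^10 ≡ 185 (mod 202)
193^20 ≡ 87 (mod 202)
193^25 ≡ 1 (mod 202) ✓
So ord_202(193) = 25, hence |⟨193⟩| = 25.
Index = |(Z/202Z)^×| / |⟨193⟩| = 100 / 25 = 4.

4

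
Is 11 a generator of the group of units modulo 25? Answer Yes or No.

φ(25) = φ(5^2) = 5·(5−1) = 20 = 2^2 · 5.
It suffices to check that the order of 11 is not a proper divisor of 20: compute 11^(20/q) for q ∈ {2, 5}.
11^10 ≡ 1 (mod 25)  [q = 2: ≡ 1 ✗]
11^4 ≡ 16 (mod 25)  [q = 5: ≢ 1 ✓]
11^10 ≡ 1 shows ord(11) | 10, strictly less than φ(25); not a primitive root.

No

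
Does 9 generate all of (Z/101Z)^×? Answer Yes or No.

φ(101) = 101 − 1 = 100 = 2^2 · 5^2.
An element g generates (Z/101Z)^× iff g^(100/q) ≢ 1 (mod 101) for each prime q ∈ {2, 5}.
9^50 ≡ 1 (mod 101)  [q = 2: ≡ 1 ✗]
9^20 ≡ 87 (mod 101)  [q = 5: ≢ 1 ✓]
Since 9^50 ≡ 1, the order of 9 divides 50 < 100, so 9 is not a primitive root.

No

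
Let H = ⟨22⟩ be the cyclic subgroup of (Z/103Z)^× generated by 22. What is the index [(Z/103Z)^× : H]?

3

ord(22) | φ(103) = 103 − 1 = 102 = 2 · 3 · 17.
Divisors of 102: 1, 2, 3, 6, 17, 34, 51, 102.
Check 22^d mod 103 for each divisor in increasing order:
22^1 ≡ 22 (mod 103)
22^2 ≡ 72 (mod 103)
22^3 ≡ 39 (mod 103)
22^6 ≡ 79 (mod 103)
22^17 ≡ 102 (mod 103)
22^34 ≡ 1 (mod 103) ✓
Thus |⟨22⟩| = ord(22) = 34.
Index = |(Z/103Z)^×| / |⟨22⟩| = 102 / 34 = 3.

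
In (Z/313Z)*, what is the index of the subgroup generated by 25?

78

ord(25) | φ(313) = 313 − 1 = 312 = 2^3 · 3 · 13.
Divisors of 312: 1, 2, 3, 4, 6, 8, 12, 13, 24, 26, 39, 52, 78, 104, 156, 312.
Test each divisor d:
25^1 ≡ 25 (mod 313)
25^2 ≡ 312 (mod 313)
25^3 ≡ 288 (mod 313)
25^4 ≡ 1 (mod 313) ✓
So ord_313(25) = 4, hence |⟨25⟩| = 4.
Index = |(Z/313Z)^×| / |⟨25⟩| = 312 / 4 = 78.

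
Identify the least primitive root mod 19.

2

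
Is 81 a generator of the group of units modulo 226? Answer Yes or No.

No

φ(226) = φ(2)·φ(113) = 1·112 = 112 = 2^4 · 7.
Test 81^(112/q) mod 226 for each prime factor q of 112:
81^56 ≡ 1 (mod 226)  [q = 2: ≡ 1 ✗]
81^16 ≡ 219 (mod 226)  [q = 7: ≢ 1 ✓]
81^56 ≡ 1 shows ord(81) | 56, strictly less than φ(226); not a primitive root.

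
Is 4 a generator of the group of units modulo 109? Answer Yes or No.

No

φ(109) = 109 − 1 = 108 = 2^2 · 3^3.
It suffices to check that the order of 4 is not a proper divisor of 108: compute 4^(108/q) for q ∈ {2, 3}.
4^54 ≡ 1 (mod 109)  [q = 2: ≡ 1 ✗]
4^36 ≡ 1 (mod 109)  [q = 3: ≡ 1 ✗]
4^54 ≡ 1 shows ord(4) | 54, strictly less than φ(109); not a primitive root.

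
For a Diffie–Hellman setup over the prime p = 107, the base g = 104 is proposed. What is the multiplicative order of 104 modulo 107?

106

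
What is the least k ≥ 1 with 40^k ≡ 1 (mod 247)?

Since 40 ∈ (Z/247Z)^×, its order divides φ(247) = φ(13·19) = (13−1)·(19−1) = 12·18 = 216 = 2^3 · 3^3.
Divisors of 216: 1, 2, 3, 4, 6, 8, 9, 12, 18, 24, 27, 36, 54, 72, 108, 216.
Test each divisor d:
40^1 ≡ 40 (mod 247)
40^2 ≡ 118 (mod 247)
40^3 ≡ 27 (mod 247)
40^4 ≡ 92 (mod 247)
40^6 ≡ 235 (mod 247)
40^8 ≡ 66 (mod 247)
40^9 ≡ 170 (mod 247)
40^12 ≡ 144 (mod 247)
40^18 ≡ 1 (mod 247) ✓
Therefore the multiplicative order of 40 modulo 247 is 18.

18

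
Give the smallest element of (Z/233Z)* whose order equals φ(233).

3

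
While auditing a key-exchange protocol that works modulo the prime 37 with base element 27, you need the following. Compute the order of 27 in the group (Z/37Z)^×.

Since 27 ∈ (Z/37Z)^×, its order divides φ(37) = 37 − 1 = 36 = 2^2 · 3^2.
Divisors of 36: 1, 2, 3, 4, 6, 9, 12, 18, 36.
Check 27^d mod 37 for each divisor in increasing order:
27^1 ≡ 27 (mod 37)
27^2 ≡ 26 (mod 37)
27^3 ≡ 36 (mod 37)
27^4 ≡ 10 (mod 37)
27^6 ≡ 1 (mod 37) ✓
Hence ord(27) = 6.

6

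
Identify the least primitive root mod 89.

3

φ(89) = 89 − 1 = 88 = 2^3 · 11.
g is a primitive root iff g^(88/q) ≢ 1 (mod 89) for each prime q ∈ {2, 11}.
g = 2: 2^44 ≡ 1 — hits 1, so not a primitive root.
g = 3: 3^44 ≡ 88; 3^8 ≡ 64 — none is 1, so 3 is a primitive root.
So 3 is the smallest generator of (Z/89Z)^×.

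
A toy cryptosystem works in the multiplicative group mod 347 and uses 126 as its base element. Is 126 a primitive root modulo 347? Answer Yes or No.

No

φ(347) = 347 − 1 = 346 = 2 · 173.
126 is a primitive root mod 347 iff 126^(φ(347)/q) ≢ 1 for every prime q | φ(347), i.e. q ∈ {2, 173}.
126^173 ≡ 1 (mod 347)  [q = 2: ≡ 1 ✗]
126^2 ≡ 261 (mod 347)  [q = 173: ≢ 1 ✓]
Since 126^173 ≡ 1, the order of 126 divides 173 < 346, so 126 is not a primitive root.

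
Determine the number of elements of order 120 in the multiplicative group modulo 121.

0

φ(121) = φ(11^2) = 11·(11−1) = 110 = 2 · 5 · 11.
Since (Z/121Z)^× is cyclic of order 110, the number of elements of order d is φ(d) when d | 110 and 0 otherwise.
Since 120 ∤ 110, the count is 0.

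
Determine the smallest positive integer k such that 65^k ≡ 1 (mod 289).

16

ord(65) | φ(289) = φ(17^2) = 17·(17−1) = 272 = 2^4 · 17.
Divisors of 272: 1, 2, 4, 8, 16, 17, 34, 68, 136, 272.
Compute 65^d (mod 289) for the divisors d until we hit 1:
65^1 ≡ 65 (mod 289)
65^2 ≡ 179 (mod 289)
65^4 ≡ 251 (mod 289)
65^8 ≡ 288 (mod 289)
65^16 ≡ 1 (mod 289) ✓
Hence ord(65) = 16.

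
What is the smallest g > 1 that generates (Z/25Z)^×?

2

φ(25) = φ(5^2) = 5·(5−1) = 20 = 2^2 · 5.
g is a primitive root iff g^(20/q) ≢ 1 (mod 25) for each prime q ∈ {2, 5}.
g = 2: 2^10 ≡ 24; 2^4 ≡ 16 — none is 1, so 2 is a primitive root.
Hence the least primitive root of 25 is 2.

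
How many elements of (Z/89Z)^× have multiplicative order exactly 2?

φ(89) = 89 − 1 = 88 = 2^3 · 11.
(Z/89Z)^× is cyclic (|G| = 88); a cyclic group of order m has exactly φ(d) elements of each order d | m, and none otherwise.
2 | 88, and φ(2) = 2 − 1 = 1.

1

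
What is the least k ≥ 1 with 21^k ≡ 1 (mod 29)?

Since 21 ∈ (Z/29Z)^×, its order divides φ(29) = 29 − 1 = 28 = 2^2 · 7.
Divisors of 28: 1, 2, 4, 7, 14, 28.
Test each divisor d:
21^1 ≡ 21 (mod 29)
21^2 ≡ 6 (mod 29)
21^4 ≡ 7 (mod 29)
21^7 ≡ 12 (mod 29)
21^14 ≡ 28 (mod 29)
21^28 ≡ 1 (mod 29) ✓
So ord_29(21) = 28.

28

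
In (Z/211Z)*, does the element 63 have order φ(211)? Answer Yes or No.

φ(211) = 211 − 1 = 210 = 2 · 3 · 5 · 7.
Test 63^(210/q) mod 211 for each prime factor q of 210:
63^105 ≡ 210 (mod 211)  [q = 2: ≢ 1 ✓]
63^70 ≡ 1 (mod 211)  [q = 3: ≡ 1 ✗]
63^42 ≡ 1 (mod 211)  [q = 5: ≡ 1 ✗]
63^30 ≡ 171 (mod 211)  [q = 7: ≢ 1 ✓]
The check at q = 3 fails, so 63 generates a proper subgroup.

No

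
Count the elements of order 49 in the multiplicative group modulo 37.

0

φ(37) = 37 − 1 = 36 = 2^2 · 3^2.
Since (Z/37Z)^× is cyclic of order 36, the number of elements of order d is φ(d) when d | 36 and 0 otherwise.
Since 49 ∤ 36, the count is 0.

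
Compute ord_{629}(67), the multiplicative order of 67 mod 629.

By Lagrange's theorem, ord_629(67) divides φ(629) = φ(17·37) = (17−1)·(37−1) = 16·36 = 576 = 2^6 · 3^2.
Divisors of 576: 1, 2, 3, 4, 6, 8, 9, 12, 16, 18, 24, 32, 36, 48, 64, 72, 96, 144, 192, 288, 576.
Check 67^d mod 629 for each divisor in increasing order:
67^1 ≡ 67
67^2 ≡ 86
67^3 ≡ 101
67^4 ≡ 477
67^6 ≡ 137
67^8 ≡ 460
67^9 ≡ 628
67^12 ≡ 528
67^16 ≡ 256
67^18 ≡ 1
Therefore the multiplicative order of 67 modulo 629 is 18.

18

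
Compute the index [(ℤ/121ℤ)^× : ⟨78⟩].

10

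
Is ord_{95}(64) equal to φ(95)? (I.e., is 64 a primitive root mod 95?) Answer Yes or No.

No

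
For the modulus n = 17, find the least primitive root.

3

φ(17) = 17 − 1 = 16 = 2^4.
g is a primitive root iff g^(16/q) ≢ 1 (mod 17) for each prime q ∈ {2}.
g = 2: 2^8 ≡ 1 — hits 1, so not a primitive root.
g = 3: 3^8 ≡ 16 — none is 1, so 3 is a primitive root.
So 3 is the smallest generator of (Z/17Z)^×.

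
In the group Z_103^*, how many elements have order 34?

φ(103) = 103 − 1 = 102 = 2 · 3 · 17.
Since (Z/103Z)^× is cyclic of order 102, the number of elements of order d is φ(d) when d | 102 and 0 otherwise.
34 = 2 · 17 divides 102, and φ(34) = 16.

16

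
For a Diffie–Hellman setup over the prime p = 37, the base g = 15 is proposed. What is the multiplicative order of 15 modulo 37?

ord(15) | φ(37) = 37 − 1 = 36 = 2^2 · 3^2.
Divisors of 36: 1, 2, 3, 4, 6, 9, 12, 18, 36.
Test each divisor d:
15^1 ≡ 15 (mod 37)
15^2 ≡ 3 (mod 37)
15^3 ≡ 8 (mod 37)
15^4 ≡ 9 (mod 37)
15^6 ≡ 27 (mod 37)
15^9 ≡ 31 (mod 37)
15^12 ≡ 26 (mod 37)
15^18 ≡ 36 (mod 37)
15^36 ≡ 1 (mod 37) ✓
Hence ord(15) = 36.

36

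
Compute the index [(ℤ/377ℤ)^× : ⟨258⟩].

ord(258) | φ(377) = φ(13·29) = (13−1)·(29−1) = 12·28 = 336 = 2^4 · 3 · 7.
Divisors of 336: 1, 2, 3, 4, 6, 7, 8, 12, 14, 16, 21, 24, 28, 42, 48, 56, 84, 112, 168, 336.
Test each divisor d:
258^1 ≡ 258
258^2 ≡ 212
258^3 ≡ 31
258^4 ≡ 81
258^6 ≡ 207
258^7 ≡ 249
258^8 ≡ 152
258^12 ≡ 248
258^14 ≡ 173
258^16 ≡ 107
258^21 ≡ 99
258^24 ≡ 53
258^28 ≡ 146
258^42 ≡ 376
258^48 ≡ 170
258^56 ≡ 204
258^84 ≡ 1
The order of 258 is 84, so the subgroup it generates has 84 elements.
[(Z/377Z)^× : ⟨258⟩] = 336/84 = 4.

4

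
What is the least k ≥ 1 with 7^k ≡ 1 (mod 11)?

The order of 7 must divide φ(11) = 11 − 1 = 10 = 2 · 5.
Divisors of 10: 1, 2, 5, 10.
Check 7^d mod 11 for each divisor in increasing order:
7^1 ≡ 7 (mod 11)
7^2 ≡ 5 (mod 11)
7^5 ≡ 10 (mod 11)
7^10 ≡ 1 (mod 11) ✓
The smallest such exponent is 10, so the order of 7 is 10.

10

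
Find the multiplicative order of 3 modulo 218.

27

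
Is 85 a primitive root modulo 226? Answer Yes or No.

No

φ(226) = φ(2)·φ(113) = 1·112 = 112 = 2^4 · 7.
Test 85^(112/q) mod 226 for each prime factor q of 112:
85^56 ≡ 1 (mod 226)  [q = 2: ≡ 1 ✗]
85^16 ≡ 219 (mod 226)  [q = 7: ≢ 1 ✓]
The check at q = 2 fails, so 85 generates a proper subgroup.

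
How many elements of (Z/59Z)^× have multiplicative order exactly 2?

φ(59) = 59 − 1 = 58 = 2 · 29.
Since (Z/59Z)^× is cyclic of order 58, the number of elements of order d is φ(d) when d | 58 and 0 otherwise.
2 | 58, and φ(2) = 2 − 1 = 1.

1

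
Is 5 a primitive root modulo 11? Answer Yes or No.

No

φ(11) = 11 − 1 = 10 = 2 · 5.
An element g generates (Z/11Z)^× iff g^(10/q) ≢ 1 (mod 11) for each prime q ∈ {2, 5}.
5^5 ≡ 1 (mod 11)  [q = 2: ≡ 1 ✗]
5^2 ≡ 3 (mod 11)  [q = 5: ≢ 1 ✓]
5^5 ≡ 1 shows ord(5) | 5, strictly less than φ(11); not a primitive root.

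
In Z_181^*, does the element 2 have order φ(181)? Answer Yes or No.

φ(181) = 181 − 1 = 180 = 2^2 · 3^2 · 5.
It suffices to check that the order of 2 is not a proper divisor of 180: compute 2^(180/q) for q ∈ {2, 3, 5}.
2^90 ≡ 180 (mod 181)  [q = 2: ≢ 1 ✓]
2^60 ≡ 48 (mod 181)  [q = 3: ≢ 1 ✓]
2^36 ≡ 59 (mod 181)  [q = 5: ≢ 1 ✓]
None equal 1, so ord_181(2) = 180: 2 is a primitive root.

Yes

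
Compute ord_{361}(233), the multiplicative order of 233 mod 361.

171

ord(233) | φ(361) = φ(19^2) = 19·(19−1) = 342 = 2 · 3^2 · 19.
Divisors of 342: 1, 2, 3, 6, 9, 18, 19, 38, 57, 114, 171, 342.
Test each divisor d:
233^1 ≡ 233 (mod 361)
233^2 ≡ 139 (mod 361)
233^3 ≡ 258 (mod 361)
233^6 ≡ 140 (mod 361)
233^9 ≡ 20 (mod 361)
233^18 ≡ 39 (mod 361)
233^19 ≡ 62 (mod 361)
233^38 ≡ 234 (mod 361)
233^57 ≡ 68 (mod 361)
233^114 ≡ 292 (mod 361)
233^171 ≡ 1 (mod 361) ✓
Therefore the multiplicative order of 233 modulo 361 is 171.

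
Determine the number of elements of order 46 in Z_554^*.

φ(554) = φ(2)·φ(277) = 1·276 = 276 = 2^2 · 3 · 23.
In a cyclic group of order 276, there are φ(d) elements of order d for each divisor d of 276, and zero for non-divisors.
46 = 2 · 23 divides 276, and φ(46) = 22.

22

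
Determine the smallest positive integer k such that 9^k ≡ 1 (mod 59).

29

By Lagrange's theorem, ord_59(9) divides φ(59) = 59 − 1 = 58 = 2 · 29.
Divisors of 58: 1, 2, 29, 58.
Check 9^d mod 59 for each divisor in increasing order:
9^1 ≡ 9 (mod 59)
9^2 ≡ 22 (mod 59)
9^29 ≡ 1 (mod 59) ✓
Hence ord(9) = 29.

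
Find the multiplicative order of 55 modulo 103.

The order of 55 must divide φ(103) = 103 − 1 = 102 = 2 · 3 · 17.
Divisors of 102: 1, 2, 3, 6, 17, 34, 51, 102.
Evaluate successive powers at the divisors of 102:
55^1 ≡ 55 (mod 103)
55^2 ≡ 38 (mod 103)
55^3 ≡ 30 (mod 103)
55^6 ≡ 76 (mod 103)
55^17 ≡ 56 (mod 103)
55^34 ≡ 46 (mod 103)
55^51 ≡ 1 (mod 103) ✓
Hence ord(55) = 51.

51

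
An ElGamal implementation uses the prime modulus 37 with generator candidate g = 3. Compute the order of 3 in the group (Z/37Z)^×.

By Lagrange's theorem, ord_37(3) divides φ(37) = 37 − 1 = 36 = 2^2 · 3^2.
Divisors of 36: 1, 2, 3, 4, 6, 9, 12, 18, 36.
Evaluate successive powers at the divisors of 36:
3^1 ≡ 3
3^2 ≡ 9
3^3 ≡ 27
3^4 ≡ 7
3^6 ≡ 26
3^9 ≡ 36
3^12 ≡ 10
3^18 ≡ 1
Hence ord(3) = 18.

18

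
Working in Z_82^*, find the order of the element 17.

Since 17 ∈ (Z/82Z)^×, its order divides φ(82) = φ(2)·φ(41) = 1·40 = 40 = 2^3 · 5.
Divisors of 40: 1, 2, 4, 5, 8, 10, 20, 40.
Test each divisor d:
17^1 ≡ 17
17^2 ≡ 43
17^4 ≡ 45
17^5 ≡ 27
17^8 ≡ 57
17^10 ≡ 73
17^20 ≡ 81
17^40 ≡ 1
The smallest such exponent is 40, so the order of 17 is 40.

40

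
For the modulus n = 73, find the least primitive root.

φ(73) = 73 − 1 = 72 = 2^3 · 3^2.
Test candidates g = 2, 3, … against the prime factors q ∈ {2, 3} of φ(73): g is a generator iff g^(72/q) ≢ 1 for every such q.
g = 2: 2^36 ≡ 1 — hits 1, so not a primitive root.
g = 3: 3^36 ≡ 1 — hits 1, so not a primitive root.
g = 4: 4^36 ≡ 1 — hits 1, so not a primitive root.
g = 5: 5^36 ≡ 72; 5^24 ≡ 8 — none is 1, so 5 is a primitive root.
The smallest primitive root modulo 73 is 5.

5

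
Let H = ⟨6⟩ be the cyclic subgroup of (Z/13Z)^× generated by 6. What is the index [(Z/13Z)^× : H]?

The order of 6 must divide φ(13) = 13 − 1 = 12 = 2^2 · 3.
Divisors of 12: 1, 2, 3, 4, 6, 12.
Evaluate successive powers at the divisors of 12:
6^1 ≡ 6
6^2 ≡ 10
6^3 ≡ 8
6^4 ≡ 9
6^6 ≡ 12
6^12 ≡ 1
Thus |⟨6⟩| = ord(6) = 12.
Index = |(Z/13Z)^×| / |⟨6⟩| = 12 / 12 = 1.

1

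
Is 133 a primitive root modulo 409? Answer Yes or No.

φ(409) = 409 − 1 = 408 = 2^3 · 3 · 17.
An element g generates (Z/409Z)^× iff g^(408/q) ≢ 1 (mod 409) for each prime q ∈ {2, 3, 17}.
133^204 ≡ 1 (mod 409)  [q = 2: ≡ 1 ✗]
133^136 ≡ 53 (mod 409)  [q = 3: ≢ 1 ✓]
133^24 ≡ 125 (mod 409)  [q = 17: ≢ 1 ✓]
Since 133^204 ≡ 1, the order of 133 divides 204 < 408, so 133 is not a primitive root.

No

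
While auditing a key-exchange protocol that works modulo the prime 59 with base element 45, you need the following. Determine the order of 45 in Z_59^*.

29

The order of 45 must divide φ(59) = 59 − 1 = 58 = 2 · 29.
Divisors of 58: 1, 2, 29, 58.
Test each divisor d:
45^1 ≡ 45
45^2 ≡ 19
45^29 ≡ 1
So ord_59(45) = 29.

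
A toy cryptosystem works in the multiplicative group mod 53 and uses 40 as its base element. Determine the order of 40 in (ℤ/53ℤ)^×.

The order of 40 must divide φ(53) = 53 − 1 = 52 = 2^2 · 13.
Divisors of 52: 1, 2, 4, 13, 26, 52.
Compute 40^d (mod 53) for the divisors d until we hit 1:
40^1 ≡ 40
40^2 ≡ 10
40^4 ≡ 47
40^13 ≡ 52
40^26 ≡ 1
Therefore the multiplicative order of 40 modulo 53 is 26.

26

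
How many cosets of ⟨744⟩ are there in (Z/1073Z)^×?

4

By Lagrange's theorem, ord_1073(744) divides φ(1073) = φ(29·37) = (29−1)·(37−1) = 28·36 = 1008 = 2^4 · 3^2 · 7.
Divisors of 1008: 1, 2, 3, 4, 6, 7, 8, 9, 12, 14, 16, 18, 21, 24, 28, 36, 42, 48, 56, 63, 72, 84, 112, 126, 144, 168, 252, 336, 504, 1008.
Compute 744^d (mod 1073) for the divisors d until we hit 1:
744^1 ≡ 744
744^2 ≡ 941
744^3 ≡ 508
744^4 ≡ 256
744^6 ≡ 544
744^7 ≡ 215
744^8 ≡ 83
744^9 ≡ 591
744^12 ≡ 861
744^14 ≡ 86
744^16 ≡ 451
744^18 ≡ 556
744^21 ≡ 249
744^24 ≡ 951
744^28 ≡ 958
744^36 ≡ 112
744^42 ≡ 840
744^48 ≡ 935
744^56 ≡ 349
744^63 ≡ 998
744^72 ≡ 741
744^84 ≡ 639
744^112 ≡ 552
744^126 ≡ 260
744^144 ≡ 778
744^168 ≡ 581
744^252 ≡ 1
So ord_1073(744) = 252, hence |⟨744⟩| = 252.
Index = |(Z/1073Z)^×| / |⟨744⟩| = 1008 / 252 = 4.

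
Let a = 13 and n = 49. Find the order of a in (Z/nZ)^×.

14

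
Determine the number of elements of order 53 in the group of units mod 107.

52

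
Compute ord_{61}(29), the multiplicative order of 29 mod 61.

12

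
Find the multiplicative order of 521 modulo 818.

136

Since 521 ∈ (Z/818Z)^×, its order divides φ(818) = φ(2)·φ(409) = 1·408 = 408 = 2^3 · 3 · 17.
Divisors of 408: 1, 2, 3, 4, 6, 8, 12, 17, 24, 34, 51, 68, 102, 136, 204, 408.
Check 521^d mod 818 for each divisor in increasing order:
521^1 ≡ 521
521^2 ≡ 683
521^3 ≡ 13
521^4 ≡ 229
521^6 ≡ 169
521^8 ≡ 89
521^12 ≡ 749
521^17 ≡ 31
521^24 ≡ 671
521^34 ≡ 143
521^51 ≡ 343
521^68 ≡ 817
521^102 ≡ 675
521^136 ≡ 1
Hence ord(521) = 136.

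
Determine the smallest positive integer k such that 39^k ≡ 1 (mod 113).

The order of 39 must divide φ(113) = 113 − 1 = 112 = 2^4 · 7.
Divisors of 112: 1, 2, 4, 7, 8, 14, 16, 28, 56, 112.
Evaluate successive powers at the divisors of 112:
39^1 ≡ 39 (mod 113)
39^2 ≡ 52 (mod 113)
39^4 ≡ 105 (mod 113)
39^7 ≡ 48 (mod 113)
39^8 ≡ 64 (mod 113)
39^14 ≡ 44 (mod 113)
39^16 ≡ 28 (mod 113)
39^28 ≡ 15 (mod 113)
39^56 ≡ 112 (mod 113)
39^112 ≡ 1 (mod 113) ✓
The smallest such exponent is 112, so the order of 39 is 112.

112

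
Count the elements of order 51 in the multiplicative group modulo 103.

32

φ(103) = 103 − 1 = 102 = 2 · 3 · 17.
Since (Z/103Z)^× is cyclic of order 102, the number of elements of order d is φ(d) when d | 102 and 0 otherwise.
51 = 3 · 17 divides 102, and φ(51) = 32.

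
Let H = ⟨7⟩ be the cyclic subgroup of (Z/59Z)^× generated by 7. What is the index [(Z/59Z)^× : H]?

By Lagrange's theorem, ord_59(7) divides φ(59) = 59 − 1 = 58 = 2 · 29.
Divisors of 58: 1, 2, 29, 58.
Check 7^d mod 59 for each divisor in increasing order:
7^1 ≡ 7 (mod 59)
7^2 ≡ 49 (mod 59)
7^29 ≡ 1 (mod 59) ✓
Thus |⟨7⟩| = ord(7) = 29.
[(Z/59Z)^× : ⟨7⟩] = 58/29 = 2.

2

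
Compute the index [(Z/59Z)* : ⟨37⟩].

The order of 37 must divide φ(59) = 59 − 1 = 58 = 2 · 29.
Divisors of 58: 1, 2, 29, 58.
Compute 37^d (mod 59) for the divisors d until we hit 1:
37^1 ≡ 37 (mod 59)
37^2 ≡ 12 (mod 59)
37^29 ≡ 58 (mod 59)
37^58 ≡ 1 (mod 59) ✓
The order of 37 is 58, so the subgroup it generates has 58 elements.
[(Z/59Z)^× : ⟨37⟩] = 58/58 = 1.

1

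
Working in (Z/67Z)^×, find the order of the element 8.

22

ord(8) | φ(67) = 67 − 1 = 66 = 2 · 3 · 11.
Divisors of 66: 1, 2, 3, 6, 11, 22, 33, 66.
Compute 8^d (mod 67) for the divisors d until we hit 1:
8^1 ≡ 8
8^2 ≡ 64
8^3 ≡ 43
8^6 ≡ 40
8^11 ≡ 66
8^22 ≡ 1
The smallest such exponent is 22, so the order of 8 is 22.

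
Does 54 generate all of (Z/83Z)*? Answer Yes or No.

Yes

φ(83) = 83 − 1 = 82 = 2 · 41.
An element g generates (Z/83Z)^× iff g^(82/q) ≢ 1 (mod 83) for each prime q ∈ {2, 41}.
54^41 ≡ 82 (mod 83)  [q = 2: ≢ 1 ✓]
54^2 ≡ 11 (mod 83)  [q = 41: ≢ 1 ✓]
All checks pass, so 54 has order 82 and is a primitive root modulo 83.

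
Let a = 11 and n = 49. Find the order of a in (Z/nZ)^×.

The order of 11 must divide φ(49) = φ(7^2) = 7·(7−1) = 42 = 2 · 3 · 7.
Divisors of 42: 1, 2, 3, 6, 7, 14, 21, 42.
Test each divisor d:
11^1 ≡ 11 (mod 49)
11^2 ≡ 23 (mod 49)
11^3 ≡ 8 (mod 49)
11^6 ≡ 15 (mod 49)
11^7 ≡ 18 (mod 49)
11^14 ≡ 30 (mod 49)
11^21 ≡ 1 (mod 49) ✓
So ord_49(11) = 21.

21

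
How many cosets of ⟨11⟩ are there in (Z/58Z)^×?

1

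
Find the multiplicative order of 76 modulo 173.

By Lagrange's theorem, ord_173(76) divides φ(173) = 173 − 1 = 172 = 2^2 · 43.
Divisors of 172: 1, 2, 4, 43, 86, 172.
Evaluate successive powers at the divisors of 172:
76^1 ≡ 76 (mod 173)
76^2 ≡ 67 (mod 173)
76^4 ≡ 164 (mod 173)
76^43 ≡ 93 (mod 173)
76^86 ≡ 172 (mod 173)
76^172 ≡ 1 (mod 173) ✓
So ord_173(76) = 172.

172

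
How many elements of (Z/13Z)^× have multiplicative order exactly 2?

1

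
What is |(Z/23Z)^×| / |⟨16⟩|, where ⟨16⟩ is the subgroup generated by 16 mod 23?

2

By Lagrange's theorem, ord_23(16) divides φ(23) = 23 − 1 = 22 = 2 · 11.
Divisors of 22: 1, 2, 11, 22.
Compute 16^d (mod 23) for the divisors d until we hit 1:
16^1 ≡ 16 (mod 23)
16^2 ≡ 3 (mod 23)
16^11 ≡ 1 (mod 23) ✓
So ord_23(16) = 11, hence |⟨16⟩| = 11.
[(Z/23Z)^× : ⟨16⟩] = 22/11 = 2.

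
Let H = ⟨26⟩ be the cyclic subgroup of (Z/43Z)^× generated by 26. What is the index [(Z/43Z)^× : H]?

Since 26 ∈ (Z/43Z)^×, its order divides φ(43) = 43 − 1 = 42 = 2 · 3 · 7.
Divisors of 42: 1, 2, 3, 6, 7, 14, 21, 42.
Compute 26^d (mod 43) for the divisors d until we hit 1:
26^1 ≡ 26
26^2 ≡ 31
26^3 ≡ 32
26^6 ≡ 35
26^7 ≡ 7
26^14 ≡ 6
26^21 ≡ 42
26^42 ≡ 1
The order of 26 is 42, so the subgroup it generates has 42 elements.
[(Z/43Z)^× : ⟨26⟩] = 42/42 = 1.

1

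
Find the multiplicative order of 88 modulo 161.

The order of 88 must divide φ(161) = φ(7·23) = (7−1)·(23−1) = 6·22 = 132 = 2^2 · 3 · 11.
Divisors of 132: 1, 2, 3, 4, 6, 11, 12, 22, 33, 44, 66, 132.
Check 88^d mod 161 for each divisor in increasing order:
88^1 ≡ 88 (mod 161)
88^2 ≡ 16 (mod 161)
88^3 ≡ 120 (mod 161)
88^4 ≡ 95 (mod 161)
88^6 ≡ 71 (mod 161)
88^11 ≡ 114 (mod 161)
88^12 ≡ 50 (mod 161)
88^22 ≡ 116 (mod 161)
88^33 ≡ 22 (mod 161)
88^44 ≡ 93 (mod 161)
88^66 ≡ 1 (mod 161) ✓
So ord_161(88) = 66.

66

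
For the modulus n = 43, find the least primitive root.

φ(43) = 43 − 1 = 42 = 2 · 3 · 7.
Test candidates g = 2, 3, … against the prime factors q ∈ {2, 3, 7} of φ(43): g is a generator iff g^(42/q) ≢ 1 for every such q.
g = 2: 2^21 ≡ 42; 2^14 ≡ 1 — hits 1, so not a primitive root.
g = 3: 3^21 ≡ 42; 3^14 ≡ 36; 3^6 ≡ 41 — none is 1, so 3 is a primitive root.
Hence the least primitive root of 43 is 3.

3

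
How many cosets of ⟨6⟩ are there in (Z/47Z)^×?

By Lagrange's theorem, ord_47(6) divides φ(47) = 47 − 1 = 46 = 2 · 23.
Divisors of 46: 1, 2, 23, 46.
Evaluate successive powers at the divisors of 46:
6^1 ≡ 6 (mod 47)
6^2 ≡ 36 (mod 47)
6^23 ≡ 1 (mod 47) ✓
So ord_47(6) = 23, hence |⟨6⟩| = 23.
The index is φ(47) / ord(6) = 46 / 23 = 2.

2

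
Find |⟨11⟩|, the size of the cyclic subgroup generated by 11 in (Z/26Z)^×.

Since 11 ∈ (Z/26Z)^×, its order divides φ(26) = φ(2)·φ(13) = 1·12 = 12 = 2^2 · 3.
Divisors of 12: 1, 2, 3, 4, 6, 12.
Check 11^d mod 26 for each divisor in increasing order:
11^1 ≡ 11 (mod 26)
11^2 ≡ 17 (mod 26)
11^3 ≡ 5 (mod 26)
11^4 ≡ 3 (mod 26)
11^6 ≡ 25 (mod 26)
11^12 ≡ 1 (mod 26) ✓
The smallest such exponent is 12, so the order of 11 is 12.

12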